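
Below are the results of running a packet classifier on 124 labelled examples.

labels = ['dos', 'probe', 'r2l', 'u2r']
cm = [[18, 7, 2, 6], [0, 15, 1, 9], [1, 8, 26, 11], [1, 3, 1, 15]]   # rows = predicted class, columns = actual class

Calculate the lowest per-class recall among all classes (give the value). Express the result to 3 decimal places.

Per-class recall (TP/(TP+FN)):
  dos: TP=18, FN=0+1+1=2 → 18/20 = 0.9000
  probe: TP=15, FN=7+8+3=18 → 15/33 = 0.4545
  r2l: TP=26, FN=2+1+1=4 → 26/30 = 0.8667
  u2r: TP=15, FN=6+9+11=26 → 15/41 = 0.3659
Lowest is class 'u2r' with recall = 0.366.

0.366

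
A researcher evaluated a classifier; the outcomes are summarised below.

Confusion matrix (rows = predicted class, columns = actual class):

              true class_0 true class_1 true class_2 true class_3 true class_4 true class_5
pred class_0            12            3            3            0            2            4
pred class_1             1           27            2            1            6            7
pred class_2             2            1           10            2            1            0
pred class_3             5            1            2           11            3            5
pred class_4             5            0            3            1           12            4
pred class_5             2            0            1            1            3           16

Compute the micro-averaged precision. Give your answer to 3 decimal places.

Micro-averaging pools counts across classes: ΣTP=88, ΣFP=71, ΣFN=71.
Micro-precision = TP/(TP+FP) on pooled counts = 0.553 (equals overall accuracy in single-label multiclass).

0.553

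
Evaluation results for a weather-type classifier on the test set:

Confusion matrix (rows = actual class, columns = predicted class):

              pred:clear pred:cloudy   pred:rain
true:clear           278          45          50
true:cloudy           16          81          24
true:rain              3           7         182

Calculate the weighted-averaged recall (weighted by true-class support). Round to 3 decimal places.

0.789

Per-class recall (TP/(TP+FN)):
  clear: TP=278, FN=45+50=95 → 278/373 = 0.7453
  cloudy: TP=81, FN=16+24=40 → 81/121 = 0.6694
  rain: TP=182, FN=3+7=10 → 182/192 = 0.9479
Weighted-recall = Σ (supportᵢ/N)·recallᵢ with N=686: (373/686)·0.7453 + (121/686)·0.6694 + (192/686)·0.9479 = 0.789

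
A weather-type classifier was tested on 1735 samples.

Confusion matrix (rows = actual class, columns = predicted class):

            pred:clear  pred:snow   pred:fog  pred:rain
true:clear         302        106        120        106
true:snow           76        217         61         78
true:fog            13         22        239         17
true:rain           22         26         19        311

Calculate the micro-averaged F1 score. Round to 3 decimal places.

0.616

Micro-averaging pools counts across classes: ΣTP=1069, ΣFP=666, ΣFN=666.
Micro-F1 score = 2·TP/(2·TP+FP+FN) on pooled counts = 0.616 (equals overall accuracy in single-label multiclass).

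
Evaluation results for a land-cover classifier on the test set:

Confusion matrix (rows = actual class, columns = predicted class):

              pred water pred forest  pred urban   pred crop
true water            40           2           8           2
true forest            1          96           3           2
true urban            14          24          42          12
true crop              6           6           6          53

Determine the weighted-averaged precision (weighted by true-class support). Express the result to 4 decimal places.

0.7275

Per-class precision (TP/(TP+FP)):
  water: TP=40, FP=1+14+6=21 → 40/61 = 0.65574
  forest: TP=96, FP=2+24+6=32 → 96/128 = 0.75000
  urban: TP=42, FP=8+3+6=17 → 42/59 = 0.71186
  crop: TP=53, FP=2+2+12=16 → 53/69 = 0.76812
Weighted-precision = Σ (supportᵢ/N)·precisionᵢ with N=317: (52/317)·0.65574 + (102/317)·0.75000 + (92/317)·0.71186 + (71/317)·0.76812 = 0.7275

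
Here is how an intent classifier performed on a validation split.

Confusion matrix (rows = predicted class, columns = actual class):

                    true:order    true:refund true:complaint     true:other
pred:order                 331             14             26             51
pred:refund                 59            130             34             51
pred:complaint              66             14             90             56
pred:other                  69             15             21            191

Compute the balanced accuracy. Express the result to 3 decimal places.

0.614

Balanced accuracy = mean of per-class recall.
  order: recall = 331/525 = 0.6305
  refund: recall = 130/173 = 0.7514
  complaint: recall = 90/171 = 0.5263
  other: recall = 191/349 = 0.5473
Mean = (0.6305 + 0.7514 + 0.5263 + 0.5473) / 4 = 0.614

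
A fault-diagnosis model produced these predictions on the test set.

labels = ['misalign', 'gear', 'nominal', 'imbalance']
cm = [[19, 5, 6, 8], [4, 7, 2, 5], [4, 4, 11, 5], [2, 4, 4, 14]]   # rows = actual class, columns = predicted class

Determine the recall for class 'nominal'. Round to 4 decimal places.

0.4583

One-vs-rest for 'nominal': TP = diagonal; FP = other classes predicted 'nominal'; FN = 'nominal' predicted as other.
recall = TP/(TP+FN).
nominal: TP=11, FN=4+4+5=13 → 11/24 = 0.45833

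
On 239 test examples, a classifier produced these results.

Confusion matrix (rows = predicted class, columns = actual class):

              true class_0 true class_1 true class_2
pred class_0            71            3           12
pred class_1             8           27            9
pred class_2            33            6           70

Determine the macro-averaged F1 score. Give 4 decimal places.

0.6974

Per-class F1 score (2·TP/(2·TP+FP+FN)):
  class_0: TP=71, FP=3+12=15, FN=8+33=41 → 142/198 = 0.71717
  class_1: TP=27, FP=8+9=17, FN=3+6=9 → 54/80 = 0.67500
  class_2: TP=70, FP=33+6=39, FN=12+9=21 → 140/200 = 0.70000
Macro-F1 score = mean = (0.71717 + 0.67500 + 0.70000) / 3 = 0.6974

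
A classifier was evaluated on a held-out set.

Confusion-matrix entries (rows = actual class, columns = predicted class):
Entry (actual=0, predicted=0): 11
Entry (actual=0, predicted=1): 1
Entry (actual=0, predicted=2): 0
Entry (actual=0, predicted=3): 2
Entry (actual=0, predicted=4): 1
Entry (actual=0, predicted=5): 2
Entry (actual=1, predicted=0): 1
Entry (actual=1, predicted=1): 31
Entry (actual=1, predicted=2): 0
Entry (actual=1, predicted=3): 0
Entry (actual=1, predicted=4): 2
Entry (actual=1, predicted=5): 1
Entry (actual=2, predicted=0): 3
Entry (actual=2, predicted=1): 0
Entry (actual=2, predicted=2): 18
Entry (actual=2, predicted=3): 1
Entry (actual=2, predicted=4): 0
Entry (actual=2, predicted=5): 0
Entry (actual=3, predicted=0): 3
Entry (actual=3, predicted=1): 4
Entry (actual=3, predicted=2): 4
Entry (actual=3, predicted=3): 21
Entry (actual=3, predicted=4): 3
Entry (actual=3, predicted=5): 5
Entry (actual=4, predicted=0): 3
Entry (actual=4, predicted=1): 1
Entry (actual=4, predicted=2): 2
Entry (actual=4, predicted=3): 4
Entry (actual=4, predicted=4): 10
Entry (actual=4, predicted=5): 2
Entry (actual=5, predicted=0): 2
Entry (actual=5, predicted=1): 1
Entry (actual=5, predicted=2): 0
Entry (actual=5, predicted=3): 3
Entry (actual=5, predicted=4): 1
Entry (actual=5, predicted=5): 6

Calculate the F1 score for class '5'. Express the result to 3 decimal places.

0.414

One-vs-rest for '5': TP = diagonal; FP = other classes predicted '5'; FN = '5' predicted as other.
F1 score = 2·TP/(2·TP+FP+FN).
5: TP=6, FP=2+1+0+5+2=10, FN=2+1+0+3+1=7 → 12/29 = 0.4138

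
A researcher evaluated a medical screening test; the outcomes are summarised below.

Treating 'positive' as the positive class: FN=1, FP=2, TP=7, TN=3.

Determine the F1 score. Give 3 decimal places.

0.824

Precision = TP/(TP+FP) = 7/9 = 0.7778
Recall = TP/(TP+FN) = 7/8 = 0.8750
F1 = 2·TP/(2·TP+FP+FN) = 14/17 = 0.824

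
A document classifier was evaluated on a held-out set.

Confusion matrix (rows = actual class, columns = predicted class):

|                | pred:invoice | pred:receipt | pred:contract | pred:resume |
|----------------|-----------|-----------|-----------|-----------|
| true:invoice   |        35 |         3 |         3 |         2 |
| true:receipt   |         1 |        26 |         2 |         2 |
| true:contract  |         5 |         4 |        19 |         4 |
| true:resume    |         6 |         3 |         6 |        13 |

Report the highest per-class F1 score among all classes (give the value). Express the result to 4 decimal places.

Per-class F1 score (2·TP/(2·TP+FP+FN)):
  invoice: TP=35, FP=1+5+6=12, FN=3+3+2=8 → 70/90 = 0.77778
  receipt: TP=26, FP=3+4+3=10, FN=1+2+2=5 → 52/67 = 0.77612
  contract: TP=19, FP=3+2+6=11, FN=5+4+4=13 → 38/62 = 0.61290
  resume: TP=13, FP=2+2+4=8, FN=6+3+6=15 → 26/49 = 0.53061
Highest is class 'invoice' with F1 score = 0.7778.

0.7778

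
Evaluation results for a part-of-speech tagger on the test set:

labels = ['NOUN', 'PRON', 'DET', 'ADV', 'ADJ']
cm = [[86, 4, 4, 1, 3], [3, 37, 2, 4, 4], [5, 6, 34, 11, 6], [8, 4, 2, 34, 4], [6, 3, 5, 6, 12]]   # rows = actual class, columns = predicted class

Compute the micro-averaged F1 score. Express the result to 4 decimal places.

Micro-averaging pools counts across classes: ΣTP=203, ΣFP=91, ΣFN=91.
Micro-F1 score = 2·TP/(2·TP+FP+FN) on pooled counts = 0.6905 (equals overall accuracy in single-label multiclass).

0.6905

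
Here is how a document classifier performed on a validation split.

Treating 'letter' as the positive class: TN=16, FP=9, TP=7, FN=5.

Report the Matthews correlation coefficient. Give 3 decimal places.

MCC = (TP·TN − FP·FN) / √((TP+FP)(TP+FN)(TN+FP)(TN+FN))
Numerator = 7·16 − 9·5 = 67
Denominator = √(16·12·25·21) = √100800 = 317.4902
MCC = 67 / 317.4902 = 0.211

0.211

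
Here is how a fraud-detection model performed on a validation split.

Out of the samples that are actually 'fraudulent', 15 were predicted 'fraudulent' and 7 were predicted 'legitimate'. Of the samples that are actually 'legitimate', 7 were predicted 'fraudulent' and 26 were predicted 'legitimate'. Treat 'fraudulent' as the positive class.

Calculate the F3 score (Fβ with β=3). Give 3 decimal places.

0.682

Fβ = (1+β²)·TP / ((1+β²)·TP + β²·FN + FP), with β²=9
= 10·15 / (10·15 + 9·7 + 7) = 0.682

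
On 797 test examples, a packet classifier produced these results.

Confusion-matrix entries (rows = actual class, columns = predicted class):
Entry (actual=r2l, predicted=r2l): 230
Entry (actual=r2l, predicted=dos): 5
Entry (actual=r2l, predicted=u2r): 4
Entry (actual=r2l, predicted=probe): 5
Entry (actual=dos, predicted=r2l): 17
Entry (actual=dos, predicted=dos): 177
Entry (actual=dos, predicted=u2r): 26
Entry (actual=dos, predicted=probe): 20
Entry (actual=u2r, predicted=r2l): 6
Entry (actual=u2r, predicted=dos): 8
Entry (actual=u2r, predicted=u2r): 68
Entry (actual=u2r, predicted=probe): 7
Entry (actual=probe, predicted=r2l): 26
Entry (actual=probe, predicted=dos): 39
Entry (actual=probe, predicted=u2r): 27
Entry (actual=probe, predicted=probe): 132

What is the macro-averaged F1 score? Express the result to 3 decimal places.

Per-class F1 score (2·TP/(2·TP+FP+FN)):
  r2l: TP=230, FP=17+6+26=49, FN=5+4+5=14 → 460/523 = 0.8795
  dos: TP=177, FP=5+8+39=52, FN=17+26+20=63 → 354/469 = 0.7548
  u2r: TP=68, FP=4+26+27=57, FN=6+8+7=21 → 136/214 = 0.6355
  probe: TP=132, FP=5+20+7=32, FN=26+39+27=92 → 264/388 = 0.6804
Macro-F1 score = mean = (0.8795 + 0.7548 + 0.6355 + 0.6804) / 4 = 0.738

0.738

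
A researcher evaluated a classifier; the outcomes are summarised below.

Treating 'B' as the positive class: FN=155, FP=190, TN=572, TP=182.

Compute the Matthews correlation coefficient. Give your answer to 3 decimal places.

MCC = (TP·TN − FP·FN) / √((TP+FP)(TP+FN)(TN+FP)(TN+FN))
Numerator = 182·572 − 190·155 = 74654
Denominator = √(372·337·762·727) = √69448396536 = 263530.6368
MCC = 74654 / 263530.6368 = 0.283

0.283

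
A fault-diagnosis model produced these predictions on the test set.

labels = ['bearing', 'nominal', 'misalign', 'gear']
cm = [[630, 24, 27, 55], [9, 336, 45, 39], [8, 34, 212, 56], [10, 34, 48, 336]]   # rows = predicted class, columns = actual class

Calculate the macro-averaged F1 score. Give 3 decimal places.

0.771

Per-class F1 score (2·TP/(2·TP+FP+FN)):
  bearing: TP=630, FP=24+27+55=106, FN=9+8+10=27 → 1260/1393 = 0.9045
  nominal: TP=336, FP=9+45+39=93, FN=24+34+34=92 → 672/857 = 0.7841
  misalign: TP=212, FP=8+34+56=98, FN=27+45+48=120 → 424/642 = 0.6604
  gear: TP=336, FP=10+34+48=92, FN=55+39+56=150 → 672/914 = 0.7352
Macro-F1 score = mean = (0.9045 + 0.7841 + 0.6604 + 0.7352) / 4 = 0.771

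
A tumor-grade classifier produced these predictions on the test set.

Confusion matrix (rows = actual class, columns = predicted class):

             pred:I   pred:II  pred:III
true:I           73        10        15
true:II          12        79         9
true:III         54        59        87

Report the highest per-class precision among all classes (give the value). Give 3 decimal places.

Per-class precision (TP/(TP+FP)):
  I: TP=73, FP=12+54=66 → 73/139 = 0.5252
  II: TP=79, FP=10+59=69 → 79/148 = 0.5338
  III: TP=87, FP=15+9=24 → 87/111 = 0.7838
Highest is class 'III' with precision = 0.784.

0.784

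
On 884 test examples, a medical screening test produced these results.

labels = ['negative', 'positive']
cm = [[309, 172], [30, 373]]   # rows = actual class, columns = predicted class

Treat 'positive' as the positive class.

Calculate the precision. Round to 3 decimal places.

0.684

Precision = TP/(TP+FP) = 373/(373+172) = 373/545 = 0.684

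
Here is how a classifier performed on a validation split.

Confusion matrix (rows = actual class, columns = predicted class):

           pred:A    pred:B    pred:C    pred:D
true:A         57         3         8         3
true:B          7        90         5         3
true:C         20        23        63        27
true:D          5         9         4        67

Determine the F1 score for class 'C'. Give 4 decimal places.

F1 score = 2·TP/(2·TP+FP+FN).
C: TP=63, FP=8+5+4=17, FN=20+23+27=70 → 126/213 = 0.59155

0.5915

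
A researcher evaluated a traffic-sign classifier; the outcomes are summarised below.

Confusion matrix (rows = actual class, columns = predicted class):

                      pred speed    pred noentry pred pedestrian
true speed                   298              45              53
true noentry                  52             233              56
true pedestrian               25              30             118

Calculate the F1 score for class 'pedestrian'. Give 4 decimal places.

Take TP from the diagonal, FP from the rest of the 'pedestrian' prediction marginal, FN from the rest of the 'pedestrian' actual marginal.
F1 score = 2·TP/(2·TP+FP+FN).
pedestrian: TP=118, FP=53+56=109, FN=25+30=55 → 236/400 = 0.59000

0.5900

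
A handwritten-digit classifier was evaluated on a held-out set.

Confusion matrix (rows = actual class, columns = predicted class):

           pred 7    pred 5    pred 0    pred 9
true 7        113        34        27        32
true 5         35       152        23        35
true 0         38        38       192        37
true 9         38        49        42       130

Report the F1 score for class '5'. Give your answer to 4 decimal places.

Treat '5' as positive and all other classes as negative.
F1 score = 2·TP/(2·TP+FP+FN).
5: TP=152, FP=34+38+49=121, FN=35+23+35=93 → 304/518 = 0.58687

0.5869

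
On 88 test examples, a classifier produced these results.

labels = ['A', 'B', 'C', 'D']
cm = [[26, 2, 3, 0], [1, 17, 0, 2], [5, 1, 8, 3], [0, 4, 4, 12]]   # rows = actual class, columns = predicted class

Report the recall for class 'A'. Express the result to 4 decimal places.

0.8387

Take TP from the diagonal, FP from the rest of the 'A' prediction marginal, FN from the rest of the 'A' actual marginal.
recall = TP/(TP+FN).
A: TP=26, FN=2+3+0=5 → 26/31 = 0.83871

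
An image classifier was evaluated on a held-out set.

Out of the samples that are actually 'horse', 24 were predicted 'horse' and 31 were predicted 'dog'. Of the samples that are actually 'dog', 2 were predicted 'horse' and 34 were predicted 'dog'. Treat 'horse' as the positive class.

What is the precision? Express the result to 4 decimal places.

Precision = TP/(TP+FP) = 24/(24+2) = 24/26 = 0.9231

0.9231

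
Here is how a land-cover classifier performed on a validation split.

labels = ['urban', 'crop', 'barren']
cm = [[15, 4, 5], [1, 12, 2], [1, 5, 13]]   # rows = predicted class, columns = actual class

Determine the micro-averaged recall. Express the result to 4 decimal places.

Micro-averaging pools counts across classes: ΣTP=40, ΣFP=18, ΣFN=18.
Micro-recall = TP/(TP+FN) on pooled counts = 0.6897 (equals overall accuracy in single-label multiclass).

0.6897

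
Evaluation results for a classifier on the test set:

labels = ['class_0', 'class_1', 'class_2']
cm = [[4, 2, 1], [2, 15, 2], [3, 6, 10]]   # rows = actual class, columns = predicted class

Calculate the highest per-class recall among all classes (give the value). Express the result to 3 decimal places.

Per-class recall (TP/(TP+FN)):
  class_0: TP=4, FN=2+1=3 → 4/7 = 0.5714
  class_1: TP=15, FN=2+2=4 → 15/19 = 0.7895
  class_2: TP=10, FN=3+6=9 → 10/19 = 0.5263
Highest is class 'class_1' with recall = 0.789.

0.789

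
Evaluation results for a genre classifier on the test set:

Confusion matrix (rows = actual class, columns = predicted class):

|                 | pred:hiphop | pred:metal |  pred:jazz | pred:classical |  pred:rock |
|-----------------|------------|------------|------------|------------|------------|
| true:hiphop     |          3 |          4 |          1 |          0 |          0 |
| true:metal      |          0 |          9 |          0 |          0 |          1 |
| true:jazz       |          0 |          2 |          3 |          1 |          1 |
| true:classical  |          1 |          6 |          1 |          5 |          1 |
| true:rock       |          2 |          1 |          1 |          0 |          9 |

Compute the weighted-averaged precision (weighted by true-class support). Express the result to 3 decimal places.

Per-class precision (TP/(TP+FP)):
  hiphop: TP=3, FP=0+0+1+2=3 → 3/6 = 0.5000
  metal: TP=9, FP=4+2+6+1=13 → 9/22 = 0.4091
  jazz: TP=3, FP=1+0+1+1=3 → 3/6 = 0.5000
  classical: TP=5, FP=0+0+1+0=1 → 5/6 = 0.8333
  rock: TP=9, FP=0+1+1+1=3 → 9/12 = 0.7500
Weighted-precision = Σ (supportᵢ/N)·precisionᵢ with N=52: (8/52)·0.5000 + (10/52)·0.4091 + (7/52)·0.5000 + (14/52)·0.8333 + (13/52)·0.7500 = 0.635

0.635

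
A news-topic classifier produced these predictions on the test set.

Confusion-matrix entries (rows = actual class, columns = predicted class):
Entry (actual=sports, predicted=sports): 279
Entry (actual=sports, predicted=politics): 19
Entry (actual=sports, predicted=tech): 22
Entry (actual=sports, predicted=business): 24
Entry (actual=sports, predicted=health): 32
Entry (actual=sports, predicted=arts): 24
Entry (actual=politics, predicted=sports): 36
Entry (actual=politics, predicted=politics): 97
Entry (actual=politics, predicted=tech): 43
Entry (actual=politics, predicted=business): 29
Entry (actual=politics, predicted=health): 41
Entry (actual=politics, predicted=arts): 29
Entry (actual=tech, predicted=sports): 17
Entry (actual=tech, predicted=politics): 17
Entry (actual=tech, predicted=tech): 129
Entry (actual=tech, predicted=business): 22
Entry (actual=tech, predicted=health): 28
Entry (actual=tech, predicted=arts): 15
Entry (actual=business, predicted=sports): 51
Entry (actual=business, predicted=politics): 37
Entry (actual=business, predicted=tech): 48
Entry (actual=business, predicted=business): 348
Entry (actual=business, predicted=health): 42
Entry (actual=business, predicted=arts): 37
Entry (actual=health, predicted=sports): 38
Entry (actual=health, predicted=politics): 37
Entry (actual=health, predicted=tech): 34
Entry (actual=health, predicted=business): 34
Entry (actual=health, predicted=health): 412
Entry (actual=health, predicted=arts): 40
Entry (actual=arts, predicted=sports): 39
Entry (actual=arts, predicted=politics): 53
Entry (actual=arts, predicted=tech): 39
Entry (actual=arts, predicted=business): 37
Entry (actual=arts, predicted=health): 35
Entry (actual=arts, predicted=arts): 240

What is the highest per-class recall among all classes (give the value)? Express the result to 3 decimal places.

Per-class recall (TP/(TP+FN)):
  sports: TP=279, FN=19+22+24+32+24=121 → 279/400 = 0.6975
  politics: TP=97, FN=36+43+29+41+29=178 → 97/275 = 0.3527
  tech: TP=129, FN=17+17+22+28+15=99 → 129/228 = 0.5658
  business: TP=348, FN=51+37+48+42+37=215 → 348/563 = 0.6181
  health: TP=412, FN=38+37+34+34+40=183 → 412/595 = 0.6924
  arts: TP=240, FN=39+53+39+37+35=203 → 240/443 = 0.5418
Highest is class 'sports' with recall = 0.698.

0.698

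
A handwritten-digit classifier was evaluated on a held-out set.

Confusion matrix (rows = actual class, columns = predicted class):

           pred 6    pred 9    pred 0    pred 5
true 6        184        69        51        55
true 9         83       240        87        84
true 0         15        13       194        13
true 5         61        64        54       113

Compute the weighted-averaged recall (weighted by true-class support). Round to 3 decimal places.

Per-class recall (TP/(TP+FN)):
  6: TP=184, FN=69+51+55=175 → 184/359 = 0.5125
  9: TP=240, FN=83+87+84=254 → 240/494 = 0.4858
  0: TP=194, FN=15+13+13=41 → 194/235 = 0.8255
  5: TP=113, FN=61+64+54=179 → 113/292 = 0.3870
Weighted-recall = Σ (supportᵢ/N)·recallᵢ with N=1380: (359/1380)·0.5125 + (494/1380)·0.4858 + (235/1380)·0.8255 + (292/1380)·0.3870 = 0.530

0.530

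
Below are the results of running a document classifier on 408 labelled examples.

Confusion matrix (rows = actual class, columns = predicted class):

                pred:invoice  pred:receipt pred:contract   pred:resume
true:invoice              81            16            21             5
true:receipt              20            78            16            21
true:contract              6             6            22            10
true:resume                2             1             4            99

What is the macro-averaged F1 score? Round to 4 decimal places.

0.6480

Per-class F1 score (2·TP/(2·TP+FP+FN)):
  invoice: TP=81, FP=20+6+2=28, FN=16+21+5=42 → 162/232 = 0.69828
  receipt: TP=78, FP=16+6+1=23, FN=20+16+21=57 → 156/236 = 0.66102
  contract: TP=22, FP=21+16+4=41, FN=6+6+10=22 → 44/107 = 0.41121
  resume: TP=99, FP=5+21+10=36, FN=2+1+4=7 → 198/241 = 0.82158
Macro-F1 score = mean = (0.69828 + 0.66102 + 0.41121 + 0.82158) / 4 = 0.6480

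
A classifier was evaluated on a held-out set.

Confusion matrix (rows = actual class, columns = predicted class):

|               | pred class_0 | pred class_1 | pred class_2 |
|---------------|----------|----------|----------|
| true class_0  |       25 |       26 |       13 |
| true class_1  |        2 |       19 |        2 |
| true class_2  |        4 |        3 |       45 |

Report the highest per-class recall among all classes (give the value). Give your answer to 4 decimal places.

0.8654

Per-class recall (TP/(TP+FN)):
  class_0: TP=25, FN=26+13=39 → 25/64 = 0.39063
  class_1: TP=19, FN=2+2=4 → 19/23 = 0.82609
  class_2: TP=45, FN=4+3=7 → 45/52 = 0.86538
Highest is class 'class_2' with recall = 0.8654.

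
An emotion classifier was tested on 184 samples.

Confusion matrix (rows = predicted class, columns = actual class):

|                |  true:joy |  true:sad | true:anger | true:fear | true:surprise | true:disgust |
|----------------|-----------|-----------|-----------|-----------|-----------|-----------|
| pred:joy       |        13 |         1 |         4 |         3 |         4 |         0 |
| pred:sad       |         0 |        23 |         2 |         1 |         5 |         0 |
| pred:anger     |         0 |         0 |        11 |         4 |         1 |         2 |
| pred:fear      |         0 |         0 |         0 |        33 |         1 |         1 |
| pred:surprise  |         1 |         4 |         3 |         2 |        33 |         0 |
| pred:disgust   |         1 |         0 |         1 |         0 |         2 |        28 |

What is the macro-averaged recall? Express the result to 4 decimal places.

0.7667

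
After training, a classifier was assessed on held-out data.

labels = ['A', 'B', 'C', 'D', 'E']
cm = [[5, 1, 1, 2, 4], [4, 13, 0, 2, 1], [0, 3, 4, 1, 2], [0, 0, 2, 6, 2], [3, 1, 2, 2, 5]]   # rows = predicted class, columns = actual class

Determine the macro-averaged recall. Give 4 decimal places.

Per-class recall (TP/(TP+FN)):
  A: TP=5, FN=4+0+0+3=7 → 5/12 = 0.41667
  B: TP=13, FN=1+3+0+1=5 → 13/18 = 0.72222
  C: TP=4, FN=1+0+2+2=5 → 4/9 = 0.44444
  D: TP=6, FN=2+2+1+2=7 → 6/13 = 0.46154
  E: TP=5, FN=4+1+2+2=9 → 5/14 = 0.35714
Macro-recall = mean = (0.41667 + 0.72222 + 0.44444 + 0.46154 + 0.35714) / 5 = 0.4804

0.4804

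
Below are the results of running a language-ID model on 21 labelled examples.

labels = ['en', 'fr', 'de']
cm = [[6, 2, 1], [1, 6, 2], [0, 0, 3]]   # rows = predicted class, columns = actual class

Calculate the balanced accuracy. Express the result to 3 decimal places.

0.702

Balanced accuracy = mean of per-class recall.
  en: recall = 6/7 = 0.8571
  fr: recall = 6/8 = 0.7500
  de: recall = 3/6 = 0.5000
Mean = (0.8571 + 0.7500 + 0.5000) / 3 = 0.702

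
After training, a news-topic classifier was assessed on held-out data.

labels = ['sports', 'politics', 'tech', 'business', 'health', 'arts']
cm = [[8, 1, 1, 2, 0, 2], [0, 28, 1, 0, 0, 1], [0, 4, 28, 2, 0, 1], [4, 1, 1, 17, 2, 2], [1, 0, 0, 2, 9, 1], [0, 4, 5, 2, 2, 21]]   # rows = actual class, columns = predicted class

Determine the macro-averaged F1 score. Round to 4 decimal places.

Per-class F1 score (2·TP/(2·TP+FP+FN)):
  sports: TP=8, FP=0+0+4+1+0=5, FN=1+1+2+0+2=6 → 16/27 = 0.59259
  politics: TP=28, FP=1+4+1+0+4=10, FN=0+1+0+0+1=2 → 56/68 = 0.82353
  tech: TP=28, FP=1+1+1+0+5=8, FN=0+4+2+0+1=7 → 56/71 = 0.78873
  business: TP=17, FP=2+0+2+2+2=8, FN=4+1+1+2+2=10 → 34/52 = 0.65385
  health: TP=9, FP=0+0+0+2+2=4, FN=1+0+0+2+1=4 → 18/26 = 0.69231
  arts: TP=21, FP=2+1+1+2+1=7, FN=0+4+5+2+2=13 → 42/62 = 0.67742
Macro-F1 score = mean = (0.59259 + 0.82353 + 0.78873 + 0.65385 + 0.69231 + 0.67742) / 6 = 0.7047

0.7047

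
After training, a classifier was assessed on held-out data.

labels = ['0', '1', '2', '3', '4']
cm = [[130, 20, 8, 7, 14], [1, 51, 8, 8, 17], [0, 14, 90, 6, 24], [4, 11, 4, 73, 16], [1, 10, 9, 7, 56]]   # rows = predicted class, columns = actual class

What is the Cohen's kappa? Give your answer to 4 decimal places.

Observed agreement pₒ = trace/N = 400/589 = 0.67912
Expected agreement pₑ = Σ (rowᵢ·colᵢ)/N² = (136·179 + 106·85 + 119·134 + 101·108 + 127·83)/589² = 0.20393
κ = (pₒ − pₑ)/(1 − pₑ) = (0.67912 − 0.20393)/(1 − 0.20393) = 0.5969

0.5969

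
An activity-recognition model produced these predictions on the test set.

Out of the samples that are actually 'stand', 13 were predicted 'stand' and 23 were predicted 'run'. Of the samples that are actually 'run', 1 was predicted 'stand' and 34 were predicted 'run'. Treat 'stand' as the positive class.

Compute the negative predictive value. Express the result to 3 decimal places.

0.596

NPV = TN/(TN+FN) = 34/(34+23) = 0.596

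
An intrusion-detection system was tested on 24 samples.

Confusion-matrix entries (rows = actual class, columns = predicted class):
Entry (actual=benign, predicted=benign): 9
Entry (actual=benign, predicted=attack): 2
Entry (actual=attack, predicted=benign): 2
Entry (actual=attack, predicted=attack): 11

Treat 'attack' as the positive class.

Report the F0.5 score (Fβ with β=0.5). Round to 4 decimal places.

Fβ = (1+β²)·TP / ((1+β²)·TP + β²·FN + FP), with β²=1/4
= 1.25·11 / (1.25·11 + 0.25·2 + 2) = 0.8462

0.8462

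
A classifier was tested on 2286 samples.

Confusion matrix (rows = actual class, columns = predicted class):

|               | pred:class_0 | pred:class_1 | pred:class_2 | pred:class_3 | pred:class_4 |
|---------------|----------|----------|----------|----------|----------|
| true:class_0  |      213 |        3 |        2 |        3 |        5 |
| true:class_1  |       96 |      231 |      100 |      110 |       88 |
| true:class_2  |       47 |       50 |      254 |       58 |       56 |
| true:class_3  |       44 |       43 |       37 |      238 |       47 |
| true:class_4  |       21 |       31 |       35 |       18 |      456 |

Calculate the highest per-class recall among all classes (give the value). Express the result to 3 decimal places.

Per-class recall (TP/(TP+FN)):
  class_0: TP=213, FN=3+2+3+5=13 → 213/226 = 0.9425
  class_1: TP=231, FN=96+100+110+88=394 → 231/625 = 0.3696
  class_2: TP=254, FN=47+50+58+56=211 → 254/465 = 0.5462
  class_3: TP=238, FN=44+43+37+47=171 → 238/409 = 0.5819
  class_4: TP=456, FN=21+31+35+18=105 → 456/561 = 0.8128
Highest is class 'class_0' with recall = 0.942.

0.942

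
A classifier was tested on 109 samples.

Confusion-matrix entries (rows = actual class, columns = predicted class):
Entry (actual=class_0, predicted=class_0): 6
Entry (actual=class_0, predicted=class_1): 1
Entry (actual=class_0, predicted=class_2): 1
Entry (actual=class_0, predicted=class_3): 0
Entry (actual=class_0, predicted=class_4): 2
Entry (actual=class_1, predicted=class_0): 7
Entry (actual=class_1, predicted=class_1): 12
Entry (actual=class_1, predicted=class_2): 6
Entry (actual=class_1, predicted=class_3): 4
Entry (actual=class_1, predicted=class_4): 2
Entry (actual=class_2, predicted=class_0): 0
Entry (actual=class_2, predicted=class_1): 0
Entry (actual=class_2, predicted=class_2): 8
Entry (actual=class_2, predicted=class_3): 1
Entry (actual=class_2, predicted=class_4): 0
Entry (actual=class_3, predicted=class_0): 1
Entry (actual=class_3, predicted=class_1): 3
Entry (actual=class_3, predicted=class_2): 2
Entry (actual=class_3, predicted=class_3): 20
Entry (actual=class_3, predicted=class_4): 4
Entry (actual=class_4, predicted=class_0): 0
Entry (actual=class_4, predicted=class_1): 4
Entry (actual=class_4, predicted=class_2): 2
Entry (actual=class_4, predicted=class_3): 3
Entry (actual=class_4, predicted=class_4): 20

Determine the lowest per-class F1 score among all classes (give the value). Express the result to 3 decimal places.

0.471

Per-class F1 score (2·TP/(2·TP+FP+FN)):
  class_0: TP=6, FP=7+0+1+0=8, FN=1+1+0+2=4 → 12/24 = 0.5000
  class_1: TP=12, FP=1+0+3+4=8, FN=7+6+4+2=19 → 24/51 = 0.4706
  class_2: TP=8, FP=1+6+2+2=11, FN=0+0+1+0=1 → 16/28 = 0.5714
  class_3: TP=20, FP=0+4+1+3=8, FN=1+3+2+4=10 → 40/58 = 0.6897
  class_4: TP=20, FP=2+2+0+4=8, FN=0+4+2+3=9 → 40/57 = 0.7018
Lowest is class 'class_1' with F1 score = 0.471.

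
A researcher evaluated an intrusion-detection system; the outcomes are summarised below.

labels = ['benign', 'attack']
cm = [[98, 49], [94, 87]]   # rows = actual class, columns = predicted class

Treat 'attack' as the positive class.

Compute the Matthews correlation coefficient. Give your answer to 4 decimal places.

0.1487

MCC = (TP·TN − FP·FN) / √((TP+FP)(TP+FN)(TN+FP)(TN+FN))
Numerator = 87·98 − 49·94 = 3920
Denominator = √(136·181·147·192) = √694761984 = 26358.3380
MCC = 3920 / 26358.3380 = 0.1487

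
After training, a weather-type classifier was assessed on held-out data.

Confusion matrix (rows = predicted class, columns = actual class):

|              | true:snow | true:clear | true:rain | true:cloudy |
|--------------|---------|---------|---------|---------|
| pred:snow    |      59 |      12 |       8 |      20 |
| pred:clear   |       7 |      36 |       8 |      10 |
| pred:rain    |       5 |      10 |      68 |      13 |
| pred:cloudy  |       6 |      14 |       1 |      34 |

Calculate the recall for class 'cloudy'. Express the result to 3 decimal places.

0.442

recall = TP/(TP+FN).
cloudy: TP=34, FN=20+10+13=43 → 34/77 = 0.4416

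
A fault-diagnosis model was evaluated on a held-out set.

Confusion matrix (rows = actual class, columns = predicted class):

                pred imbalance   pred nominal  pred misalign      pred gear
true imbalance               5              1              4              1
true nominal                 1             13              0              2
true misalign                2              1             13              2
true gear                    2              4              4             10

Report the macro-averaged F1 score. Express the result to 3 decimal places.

Per-class F1 score (2·TP/(2·TP+FP+FN)):
  imbalance: TP=5, FP=1+2+2=5, FN=1+4+1=6 → 10/21 = 0.4762
  nominal: TP=13, FP=1+1+4=6, FN=1+0+2=3 → 26/35 = 0.7429
  misalign: TP=13, FP=4+0+4=8, FN=2+1+2=5 → 26/39 = 0.6667
  gear: TP=10, FP=1+2+2=5, FN=2+4+4=10 → 20/35 = 0.5714
Macro-F1 score = mean = (0.4762 + 0.7429 + 0.6667 + 0.5714) / 4 = 0.614

0.614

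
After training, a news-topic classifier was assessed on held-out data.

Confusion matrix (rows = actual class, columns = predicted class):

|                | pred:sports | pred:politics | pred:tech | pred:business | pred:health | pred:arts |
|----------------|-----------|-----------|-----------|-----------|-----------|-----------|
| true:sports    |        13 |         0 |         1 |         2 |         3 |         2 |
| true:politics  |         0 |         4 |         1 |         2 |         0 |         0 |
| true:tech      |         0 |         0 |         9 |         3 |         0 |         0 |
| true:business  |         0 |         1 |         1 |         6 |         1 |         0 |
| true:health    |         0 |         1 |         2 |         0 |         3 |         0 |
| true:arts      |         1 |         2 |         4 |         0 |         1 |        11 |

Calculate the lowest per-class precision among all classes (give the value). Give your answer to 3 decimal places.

Per-class precision (TP/(TP+FP)):
  sports: TP=13, FP=0+0+0+0+1=1 → 13/14 = 0.9286
  politics: TP=4, FP=0+0+1+1+2=4 → 4/8 = 0.5000
  tech: TP=9, FP=1+1+1+2+4=9 → 9/18 = 0.5000
  business: TP=6, FP=2+2+3+0+0=7 → 6/13 = 0.4615
  health: TP=3, FP=3+0+0+1+1=5 → 3/8 = 0.3750
  arts: TP=11, FP=2+0+0+0+0=2 → 11/13 = 0.8462
Lowest is class 'health' with precision = 0.375.

0.375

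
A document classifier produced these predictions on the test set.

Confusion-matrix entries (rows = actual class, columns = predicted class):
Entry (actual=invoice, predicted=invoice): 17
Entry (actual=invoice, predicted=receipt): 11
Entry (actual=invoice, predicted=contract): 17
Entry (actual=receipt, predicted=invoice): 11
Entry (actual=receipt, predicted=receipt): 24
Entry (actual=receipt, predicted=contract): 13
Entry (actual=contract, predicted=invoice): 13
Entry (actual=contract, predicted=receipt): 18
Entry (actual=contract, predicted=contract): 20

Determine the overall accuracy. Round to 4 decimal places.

0.4236

Accuracy = trace / total = (17+24+20=61) / 144 = 61/144 = 0.4236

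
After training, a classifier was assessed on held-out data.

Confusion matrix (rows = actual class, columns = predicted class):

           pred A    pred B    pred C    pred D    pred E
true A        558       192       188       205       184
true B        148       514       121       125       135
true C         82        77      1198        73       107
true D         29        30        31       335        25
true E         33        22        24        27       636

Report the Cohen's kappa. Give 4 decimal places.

0.5367

Observed agreement pₒ = trace/N = 3241/5099 = 0.63561
Expected agreement pₑ = Σ (rowᵢ·colᵢ)/N² = (1327·850 + 1043·835 + 1537·1562 + 450·765 + 742·1087)/5099² = 0.21348
κ = (pₒ − pₑ)/(1 − pₑ) = (0.63561 − 0.21348)/(1 − 0.21348) = 0.5367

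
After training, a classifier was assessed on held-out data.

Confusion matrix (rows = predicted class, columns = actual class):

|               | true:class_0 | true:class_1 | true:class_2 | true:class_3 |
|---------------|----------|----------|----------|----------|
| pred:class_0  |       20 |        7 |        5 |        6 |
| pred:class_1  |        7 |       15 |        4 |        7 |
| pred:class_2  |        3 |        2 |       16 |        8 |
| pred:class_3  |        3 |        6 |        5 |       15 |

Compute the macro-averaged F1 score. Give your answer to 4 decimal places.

Per-class F1 score (2·TP/(2·TP+FP+FN)):
  class_0: TP=20, FP=7+5+6=18, FN=7+3+3=13 → 40/71 = 0.56338
  class_1: TP=15, FP=7+4+7=18, FN=7+2+6=15 → 30/63 = 0.47619
  class_2: TP=16, FP=3+2+8=13, FN=5+4+5=14 → 32/59 = 0.54237
  class_3: TP=15, FP=3+6+5=14, FN=6+7+8=21 → 30/65 = 0.46154
Macro-F1 score = mean = (0.56338 + 0.47619 + 0.54237 + 0.46154) / 4 = 0.5109

0.5109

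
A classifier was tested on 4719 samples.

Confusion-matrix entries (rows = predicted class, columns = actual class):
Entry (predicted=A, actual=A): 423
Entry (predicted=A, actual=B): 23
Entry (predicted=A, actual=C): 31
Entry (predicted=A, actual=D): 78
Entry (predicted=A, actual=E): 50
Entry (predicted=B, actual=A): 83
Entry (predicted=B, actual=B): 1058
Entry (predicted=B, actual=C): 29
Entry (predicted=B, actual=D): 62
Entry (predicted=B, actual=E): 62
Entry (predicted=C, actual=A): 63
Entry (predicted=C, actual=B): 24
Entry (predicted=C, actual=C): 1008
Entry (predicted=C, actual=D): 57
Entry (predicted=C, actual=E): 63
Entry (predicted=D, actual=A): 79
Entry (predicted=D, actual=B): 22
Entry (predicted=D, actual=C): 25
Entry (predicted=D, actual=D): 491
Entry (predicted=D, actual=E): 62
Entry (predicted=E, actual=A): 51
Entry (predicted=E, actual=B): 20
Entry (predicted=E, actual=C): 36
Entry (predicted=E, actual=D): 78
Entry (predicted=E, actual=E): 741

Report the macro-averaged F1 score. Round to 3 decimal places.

Per-class F1 score (2·TP/(2·TP+FP+FN)):
  A: TP=423, FP=23+31+78+50=182, FN=83+63+79+51=276 → 846/1304 = 0.6488
  B: TP=1058, FP=83+29+62+62=236, FN=23+24+22+20=89 → 2116/2441 = 0.8669
  C: TP=1008, FP=63+24+57+63=207, FN=31+29+25+36=121 → 2016/2344 = 0.8601
  D: TP=491, FP=79+22+25+62=188, FN=78+62+57+78=275 → 982/1445 = 0.6796
  E: TP=741, FP=51+20+36+78=185, FN=50+62+63+62=237 → 1482/1904 = 0.7784
Macro-F1 score = mean = (0.6488 + 0.8669 + 0.8601 + 0.6796 + 0.7784) / 5 = 0.767

0.767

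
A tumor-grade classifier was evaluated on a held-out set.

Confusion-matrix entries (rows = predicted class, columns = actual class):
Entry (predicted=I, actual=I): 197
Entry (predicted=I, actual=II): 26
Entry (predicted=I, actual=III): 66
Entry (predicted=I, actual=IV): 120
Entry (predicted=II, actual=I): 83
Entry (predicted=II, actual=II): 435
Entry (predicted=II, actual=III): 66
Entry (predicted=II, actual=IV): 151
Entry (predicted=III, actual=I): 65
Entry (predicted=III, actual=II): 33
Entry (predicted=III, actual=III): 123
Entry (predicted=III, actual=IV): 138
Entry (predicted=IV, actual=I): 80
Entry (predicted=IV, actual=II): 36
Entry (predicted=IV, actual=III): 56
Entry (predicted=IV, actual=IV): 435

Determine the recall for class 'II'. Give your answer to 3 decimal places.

0.821

recall = TP/(TP+FN).
II: TP=435, FN=26+33+36=95 → 435/530 = 0.8208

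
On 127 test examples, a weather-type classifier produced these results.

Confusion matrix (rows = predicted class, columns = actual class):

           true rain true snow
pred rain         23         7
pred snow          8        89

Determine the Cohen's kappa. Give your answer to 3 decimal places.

Observed agreement pₒ = trace/N = 112/127 = 0.8819
Expected agreement pₑ = Σ (rowᵢ·colᵢ)/N² = (31·30 + 96·97)/127² = 0.6350
κ = (pₒ − pₑ)/(1 − pₑ) = (0.8819 − 0.6350)/(1 − 0.6350) = 0.676

0.676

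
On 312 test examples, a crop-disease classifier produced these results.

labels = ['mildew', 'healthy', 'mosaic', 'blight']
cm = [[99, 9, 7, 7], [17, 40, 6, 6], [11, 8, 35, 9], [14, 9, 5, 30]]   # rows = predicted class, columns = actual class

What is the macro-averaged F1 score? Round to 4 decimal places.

0.6236

Per-class F1 score (2·TP/(2·TP+FP+FN)):
  mildew: TP=99, FP=9+7+7=23, FN=17+11+14=42 → 198/263 = 0.75285
  healthy: TP=40, FP=17+6+6=29, FN=9+8+9=26 → 80/135 = 0.59259
  mosaic: TP=35, FP=11+8+9=28, FN=7+6+5=18 → 70/116 = 0.60345
  blight: TP=30, FP=14+9+5=28, FN=7+6+9=22 → 60/110 = 0.54545
Macro-F1 score = mean = (0.75285 + 0.59259 + 0.60345 + 0.54545) / 4 = 0.6236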